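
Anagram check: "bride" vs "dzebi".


Word 1: "bride" → sorted: bdeir
Word 2: "dzebi" → sorted: bdeiz
Same letters? bdeir != bdeiz
Anagram = No


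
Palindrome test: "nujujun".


Word: "nujujun"
Reversed: "nujujun"
Forward == Backward? nujujun == nujujun
Palindrome = Yes


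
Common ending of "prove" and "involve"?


Word 1: "prove"
Word 2: "involve"
Comparing from end:
  Pos -1: 'e' == 'e'
  Pos -2: 'v' == 'v'
  Pos -3: 'o' != 'l' (stop)
LCS = "ve" (length 2)


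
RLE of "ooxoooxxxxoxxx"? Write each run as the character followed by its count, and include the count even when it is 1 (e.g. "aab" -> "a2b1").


String: "ooxoooxxxxoxxx"
Scanning for consecutive runs:
  'o' x 2
  'x' x 1
  'o' x 3
  'x' x 4
  'o' x 1
  'x' x 3
RLE = "o2x1o3x4o1x3"


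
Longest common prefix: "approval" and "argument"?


Word 1: "approval"
Word 2: "argument"
Comparing from start:
  Pos 0: 'a' == 'a'
  Pos 1: 'p' != 'r' (stop)
LCP = "a" (length 1)


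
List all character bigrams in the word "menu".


Word: "menu" (length 4)
Number of bigrams = 4 - 2 + 1 = 3
  Position 0: "me"
  Position 1: "en"
  Position 2: "nu"
Bigrams = "me", "en", "nu"


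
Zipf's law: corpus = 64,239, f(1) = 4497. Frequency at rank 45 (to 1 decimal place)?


Zipf's law: f(r) = f(1) / r
f(1) = 4497
f(45) = 4497 / 45
= 99.9 occurrences


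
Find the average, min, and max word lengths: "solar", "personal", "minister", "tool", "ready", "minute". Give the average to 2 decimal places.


Lengths: "solar"=5, "personal"=8, "minister"=8, "tool"=4, "ready"=5, "minute"=6
Sum = 36, Count = 6
Average = 36/6 = 6.00
= avg=6.00, min=4, max=8


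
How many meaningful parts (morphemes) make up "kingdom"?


Word: "kingdom"
Morphemes: king | -dom
Each morpheme carries meaning
= 2 morphemes


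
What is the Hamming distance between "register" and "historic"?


Comparing character by character (same length = 8):
  Pos 0: 'r' vs 'h' !=
  Pos 1: 'e' vs 'i' !=
  Pos 2: 'g' vs 's' !=
  Pos 3: 'i' vs 't' !=
  Pos 4: 's' vs 'o' !=
  Pos 5: 't' vs 'r' !=
  Pos 6: 'e' vs 'i' !=
  Pos 7: 'r' vs 'c' !=
Hamming distance = 8


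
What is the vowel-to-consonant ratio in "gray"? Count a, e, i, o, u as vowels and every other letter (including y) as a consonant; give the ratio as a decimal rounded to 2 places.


Word: "gray"
Vowels (a,e,i,o,u): 1
Consonants: 3
Ratio = 1/3
= 0.33


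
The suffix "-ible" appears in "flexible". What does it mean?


Suffix: -ible
As in: flexible -> flex + -ible
Meaning = capable of


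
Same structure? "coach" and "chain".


Pattern of "coach": [0, 1, 2, 0, 3]
Pattern of "chain": [0, 1, 2, 3, 4]
Patterns do not match
Same pattern = No


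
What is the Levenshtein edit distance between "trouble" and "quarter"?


Word 1: "trouble" (length 7)
Word 2: "quarter" (length 7)
One optimal edit sequence (insert/delete/substitute each cost 1):
  1. substitute 't' -> 'q'  (+1)
  2. substitute 'r' -> 'u'  (+1)
  3. substitute 'o' -> 'a'  (+1)
  4. substitute 'u' -> 'r'  (+1)
  5. substitute 'b' -> 't'  (+1)
  6. substitute 'l' -> 'e'  (+1)
  7. substitute 'e' -> 'r'  (+1)
Total edit operations: 7
Edit distance = 7


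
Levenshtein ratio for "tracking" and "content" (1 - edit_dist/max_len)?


Word 1: "tracking" (length 8)
Word 2: "content" (length 7)
One optimal edit sequence:
  1. delete 't'  (+1)
  2. substitute 'r' -> 'c'  (+1)
  3. substitute 'a' -> 'o'  (+1)
  4. substitute 'c' -> 'n'  (+1)
  5. substitute 'k' -> 't'  (+1)
  6. substitute 'i' -> 'e'  (+1)
  7. keep 'n'
  8. substitute 'g' -> 't'  (+1)
Edit distance = 7
Max length = max(8, 7) = 8
Similarity = 1 - 7/8
= 0.1250


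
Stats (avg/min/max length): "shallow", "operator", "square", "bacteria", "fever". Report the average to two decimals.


Lengths: "shallow"=7, "operator"=8, "square"=6, "bacteria"=8, "fever"=5
Sum = 34, Count = 5
Average = 34/5 = 6.80
= avg=6.80, min=5, max=8


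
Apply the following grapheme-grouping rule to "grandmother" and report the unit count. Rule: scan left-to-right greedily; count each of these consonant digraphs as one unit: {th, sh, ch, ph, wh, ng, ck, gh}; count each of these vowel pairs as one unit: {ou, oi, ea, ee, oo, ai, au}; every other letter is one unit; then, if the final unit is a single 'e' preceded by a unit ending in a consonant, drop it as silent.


Word: "grandmother" (11 letters)
Left-to-right scan:
  1. 'g' (letter)
  2. 'r' (letter)
  3. 'a' (letter)
  4. 'n' (letter)
  5. 'd' (letter)
  6. 'm' (letter)
  7. 'o' (letter)
  8. 'th' (digraph)
  9. 'e' (letter)
  10. 'r' (letter)
Units from scan: 10
Sound units = 10 units


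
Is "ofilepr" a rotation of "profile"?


Word: "profile", Candidate: "ofilepr"
Method: check if candidate is substring of word+word
"profileprofile" contains "ofilepr"? Yes
Is rotation = Yes


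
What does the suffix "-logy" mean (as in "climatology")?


Suffix: -logy
Example: climatology = climate + -logy, with a spelling change
Meaning = study of


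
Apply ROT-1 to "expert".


Word: "expert"
Shift: 1
Each letter → (letter + shift) mod 26:
  'e' (4) + 1 = 5 → 'f'
  'x' (23) + 1 = 24 → 'y'
  'p' (15) + 1 = 16 → 'q'
  'e' (4) + 1 = 5 → 'f'
  'r' (17) + 1 = 18 → 's'
  't' (19) + 1 = 20 → 'u'
Result = "fyqfsu"


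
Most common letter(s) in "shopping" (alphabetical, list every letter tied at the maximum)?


Word: "shopping"
Letter counts:
  'g': 1
  'h': 1
  'i': 1
  'n': 1
  'o': 1
  'p': 2
  's': 1
Maximum count = 2
Most frequent = 'p' (2 times each)


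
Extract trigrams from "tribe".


Word: "tribe" (length 5)
Number of trigrams = 5 - 3 + 1 = 3
  Position 0: "tri"
  Position 1: "rib"
  Position 2: "ibe"
Trigrams = "tri", "rib", "ibe"


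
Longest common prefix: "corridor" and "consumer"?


Word 1: "corridor"
Word 2: "consumer"
Comparing from start:
  Pos 0: 'c' == 'c'
  Pos 1: 'o' == 'o'
  Pos 2: 'r' != 'n' (stop)
LCP = "co" (length 2)


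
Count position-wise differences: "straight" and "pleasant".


Comparing character by character (same length = 8):
  Pos 0: 's' vs 'p' !=
  Pos 1: 't' vs 'l' !=
  Pos 2: 'r' vs 'e' !=
  Pos 3: 'a' vs 'a' =
  Pos 4: 'i' vs 's' !=
  Pos 5: 'g' vs 'a' !=
  Pos 6: 'h' vs 'n' !=
  Pos 7: 't' vs 't' =
Hamming distance = 6


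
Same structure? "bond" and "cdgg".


Pattern of "bond": [0, 1, 2, 3]
Pattern of "cdgg": [0, 1, 2, 2]
Patterns do not match
Same pattern = No


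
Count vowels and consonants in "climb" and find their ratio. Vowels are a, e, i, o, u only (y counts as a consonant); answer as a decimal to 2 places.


Word: "climb"
Vowels (a,e,i,o,u): 1
Consonants: 4
Ratio = 1/4
= 0.25


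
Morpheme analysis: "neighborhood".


Word: "neighborhood"
Morphemes: neighbor | -hood
Each morpheme carries meaning
= 2 morphemes


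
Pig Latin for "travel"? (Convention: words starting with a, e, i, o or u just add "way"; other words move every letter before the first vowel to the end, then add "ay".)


Word: "travel"
Starts with consonant(s) → move to end, add 'ay'
Consonant cluster: "tr"
Pig Latin = "aveltray"


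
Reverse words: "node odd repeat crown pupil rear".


Original: "node odd repeat crown pupil rear"
Words (1..n): node | odd | repeat | crown | pupil | rear
Reversed (n..1): rear | pupil | crown | repeat | odd | node
Result = "rear pupil crown repeat odd node"


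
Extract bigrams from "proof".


Word: "proof" (length 5)
Number of bigrams = 5 - 2 + 1 = 4
  Position 0: "pr"
  Position 1: "ro"
  Position 2: "oo"
  Position 3: "of"
Bigrams = "pr", "ro", "oo", "of"


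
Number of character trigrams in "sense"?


Word: "sense" (length 5)
Number of 3-grams = length - 3 + 1 = 5 - 3 + 1
= 3


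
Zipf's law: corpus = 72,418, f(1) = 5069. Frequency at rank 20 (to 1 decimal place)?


Zipf's law: f(r) = f(1) / r
f(1) = 5069
f(20) = 5069 / 20
= 253.5 occurrences


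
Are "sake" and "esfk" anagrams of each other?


Word 1: "sake" → sorted: aeks
Word 2: "esfk" → sorted: efks
Same letters? aeks != efks
Anagram = No


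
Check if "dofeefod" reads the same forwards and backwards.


Word: "dofeefod"
Reversed: "dofeefod"
Forward == Backward? dofeefod == dofeefod
Palindrome = Yes


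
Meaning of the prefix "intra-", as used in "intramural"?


Prefix: intra-
Example: intramural (intra- + mural)
Meaning = within


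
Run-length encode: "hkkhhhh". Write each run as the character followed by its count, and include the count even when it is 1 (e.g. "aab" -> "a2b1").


String: "hkkhhhh"
Scanning for consecutive runs:
  'h' x 1
  'k' x 2
  'h' x 4
RLE = "h1k2h4"


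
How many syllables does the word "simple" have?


Word: "simple"
Syllable breakdown: sim-ple
Counting: 2 parts
= 2 syllables


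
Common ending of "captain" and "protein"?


Word 1: "captain"
Word 2: "protein"
Comparing from end:
  Pos -1: 'n' == 'n'
  Pos -2: 'i' == 'i'
  Pos -3: 'a' != 'e' (stop)
LCS = "in" (length 2)


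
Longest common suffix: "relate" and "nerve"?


Word 1: "relate"
Word 2: "nerve"
Comparing from end:
  Pos -1: 'e' == 'e'
  Pos -2: 't' != 'v' (stop)
LCS = "e" (length 1)


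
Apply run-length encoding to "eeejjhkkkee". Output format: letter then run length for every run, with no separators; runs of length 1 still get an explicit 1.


String: "eeejjhkkkee"
Scanning for consecutive runs:
  'e' x 3
  'j' x 2
  'h' x 1
  'k' x 3
  'e' x 2
RLE = "e3j2h1k3e2"


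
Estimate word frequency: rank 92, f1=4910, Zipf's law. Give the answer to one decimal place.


Zipf's law: f(r) = f(1) / r
f(1) = 4910
f(92) = 4910 / 92
= 53.4 occurrences


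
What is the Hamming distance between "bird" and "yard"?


Comparing character by character (same length = 4):
  Pos 0: 'b' vs 'y' !=
  Pos 1: 'i' vs 'a' !=
  Pos 2: 'r' vs 'r' =
  Pos 3: 'd' vs 'd' =
Hamming distance = 2


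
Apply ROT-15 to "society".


Word: "society"
Shift: 15
Each letter → (letter + shift) mod 26:
  's' (18) + 15 = 7 → 'h'
  'o' (14) + 15 = 3 → 'd'
  'c' (2) + 15 = 17 → 'r'
  'i' (8) + 15 = 23 → 'x'
  'e' (4) + 15 = 19 → 't'
  't' (19) + 15 = 8 → 'i'
  'y' (24) + 15 = 13 → 'n'
Result = "hdrxtin"


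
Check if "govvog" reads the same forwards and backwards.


Word: "govvog"
Reversed: "govvog"
Forward == Backward? govvog == govvog
Palindrome = Yes


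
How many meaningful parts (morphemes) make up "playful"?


Word: "playful"
Morphemes: play / -ful
Each morpheme carries meaning
= 2 morphemes


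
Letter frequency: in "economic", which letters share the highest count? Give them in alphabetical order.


Word: "economic"
Letter counts:
  'c': 2
  'e': 1
  'i': 1
  'm': 1
  'n': 1
  'o': 2
Maximum count = 2
Most frequent = 'c', 'o' (2 times each)


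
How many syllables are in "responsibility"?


Word: "responsibility"
Syllable breakdown: re · spon · si · bil · i · ty
Counting: 6 parts
= 6 syllables


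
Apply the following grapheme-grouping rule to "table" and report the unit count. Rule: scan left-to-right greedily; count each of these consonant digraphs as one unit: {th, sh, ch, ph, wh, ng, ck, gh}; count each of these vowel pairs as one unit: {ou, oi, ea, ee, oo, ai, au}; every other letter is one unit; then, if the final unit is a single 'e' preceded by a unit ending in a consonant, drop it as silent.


Word: "table" (5 letters)
Left-to-right scan:
  (1) 't' (letter)
  (2) 'a' (letter)
  (3) 'b' (letter)
  (4) 'l' (letter)
  (5) 'e' (letter)
Units from scan: 5
Final unit is 'e' after a consonant -> drop as silent (-1)
Sound units = 4 units


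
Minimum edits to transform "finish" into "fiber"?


Word 1: "finish" (length 6)
Word 2: "fiber" (length 5)
One optimal edit sequence (insert/delete/substitute each cost 1):
  1. keep 'f'
  2. keep 'i'
  3. delete 'n'  (+1)
  4. substitute 'i' -> 'b'  (+1)
  5. substitute 's' -> 'e'  (+1)
  6. substitute 'h' -> 'r'  (+1)
Total edit operations: 4
Edit distance = 4


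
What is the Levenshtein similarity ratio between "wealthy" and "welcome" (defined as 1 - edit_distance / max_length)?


Word 1: "wealthy" (length 7)
Word 2: "welcome" (length 7)
One optimal edit sequence:
  1. keep 'w'
  2. keep 'e'
  3. substitute 'a' -> 'l'  (+1)
  4. substitute 'l' -> 'c'  (+1)
  5. substitute 't' -> 'o'  (+1)
  6. substitute 'h' -> 'm'  (+1)
  7. substitute 'y' -> 'e'  (+1)
Edit distance = 5
Max length = max(7, 7) = 7
Similarity = 1 - 5/7
= 0.2857


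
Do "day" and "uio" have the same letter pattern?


Pattern of "day": [0, 1, 2]
Pattern of "uio": [0, 1, 2]
Patterns match
Same pattern = Yes


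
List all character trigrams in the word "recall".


Word: "recall" (length 6)
Number of trigrams = 6 - 3 + 1 = 4
  Position 0: "rec"
  Position 1: "eca"
  Position 2: "cal"
  Position 3: "all"
Trigrams = "rec", "eca", "cal", "all"


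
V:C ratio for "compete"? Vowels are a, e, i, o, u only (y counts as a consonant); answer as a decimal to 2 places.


Word: "compete"
Vowels (a,e,i,o,u): 3
Consonants: 4
Ratio = 3/4
= 0.75


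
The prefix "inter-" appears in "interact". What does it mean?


Prefix: inter-
Example: interact (inter- + act)
Meaning = between


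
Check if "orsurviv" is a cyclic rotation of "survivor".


Word: "survivor", Candidate: "orsurviv"
Method: check if candidate is substring of word+word
"survivorsurvivor" contains "orsurviv"? Yes
Is rotation = Yes


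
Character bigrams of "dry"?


Word: "dry" (length 3)
Number of bigrams = 3 - 2 + 1 = 2
  Position 0: "dr"
  Position 1: "ry"
Bigrams = "dr", "ry"


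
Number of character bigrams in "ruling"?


Word: "ruling" (length 6)
Number of 2-grams = length - 2 + 1 = 6 - 2 + 1
= 5


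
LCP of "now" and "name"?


Word 1: "now"
Word 2: "name"
Comparing from start:
  Pos 0: 'n' == 'n'
  Pos 1: 'o' != 'a' (stop)
LCP = "n" (length 1)


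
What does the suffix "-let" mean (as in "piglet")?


Suffix: -let
As in: piglet -> pig + -let
Meaning = small


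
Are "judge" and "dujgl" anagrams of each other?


Word 1: "judge" → sorted: degju
Word 2: "dujgl" → sorted: dgjlu
Same letters? degju != dgjlu
Anagram = No


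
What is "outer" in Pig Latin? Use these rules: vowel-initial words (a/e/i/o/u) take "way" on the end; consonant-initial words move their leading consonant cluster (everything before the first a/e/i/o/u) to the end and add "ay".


Word: "outer"
Starts with vowel → add 'way'
Pig Latin = "outerway"


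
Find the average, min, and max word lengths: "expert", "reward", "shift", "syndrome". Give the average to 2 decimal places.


Lengths: "expert"=6, "reward"=6, "shift"=5, "syndrome"=8
Sum = 25, Count = 4
Average = 25/4 = 6.25
= avg=6.25, min=5, max=8


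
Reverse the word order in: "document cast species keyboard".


Original: "document cast species keyboard"
Words (1..n): document | cast | species | keyboard
Reversed (n..1): keyboard | species | cast | document
Result = "keyboard species cast document"


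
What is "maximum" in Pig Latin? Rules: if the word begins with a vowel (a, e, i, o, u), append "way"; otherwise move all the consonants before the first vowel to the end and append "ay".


Word: "maximum"
Starts with consonant(s) → move to end, add 'ay'
Consonant cluster: "m"
Pig Latin = "aximummay"


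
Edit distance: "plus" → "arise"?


Word 1: "plus" (length 4)
Word 2: "arise" (length 5)
One optimal edit sequence (insert/delete/substitute each cost 1):
  1. substitute 'p' -> 'a'  (+1)
  2. substitute 'l' -> 'r'  (+1)
  3. substitute 'u' -> 'i'  (+1)
  4. keep 's'
  5. insert 'e'  (+1)
Total edit operations: 4
Edit distance = 4


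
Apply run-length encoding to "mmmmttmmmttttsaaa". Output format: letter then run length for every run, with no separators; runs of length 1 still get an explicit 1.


String: "mmmmttmmmttttsaaa"
Scanning for consecutive runs:
  'm' x 4
  't' x 2
  'm' x 3
  't' x 4
  's' x 1
  'a' x 3
RLE = "m4t2m3t4s1a3"


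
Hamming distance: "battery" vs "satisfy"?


Comparing character by character (same length = 7):
  Pos 0: 'b' vs 's' !=
  Pos 1: 'a' vs 'a' =
  Pos 2: 't' vs 't' =
  Pos 3: 't' vs 'i' !=
  Pos 4: 'e' vs 's' !=
  Pos 5: 'r' vs 'f' !=
  Pos 6: 'y' vs 'y' =
Hamming distance = 4


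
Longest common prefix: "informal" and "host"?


Word 1: "informal"
Word 2: "host"
Comparing from start:
  Pos 0: 'i' != 'h' (stop)
LCP = "" (length 0)


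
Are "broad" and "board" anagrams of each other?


Word 1: "broad" → sorted: abdor
Word 2: "board" → sorted: abdor
Same letters? abdor == abdor
Anagram = Yes


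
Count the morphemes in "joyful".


Word: "joyful"
Morphemes: joy | -ful
Each morpheme carries meaning
= 2 morphemes


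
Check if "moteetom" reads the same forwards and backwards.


Word: "moteetom"
Reversed: "moteetom"
Forward == Backward? moteetom == moteetom
Palindrome = Yes


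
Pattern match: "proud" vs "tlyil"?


Pattern of "proud": [0, 1, 2, 3, 4]
Pattern of "tlyil": [0, 1, 2, 3, 1]
Patterns do not match
Same pattern = No


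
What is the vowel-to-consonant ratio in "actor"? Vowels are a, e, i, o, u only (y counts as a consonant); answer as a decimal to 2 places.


Word: "actor"
Vowels (a,e,i,o,u): 2
Consonants: 3
Ratio = 2/3
= 0.67


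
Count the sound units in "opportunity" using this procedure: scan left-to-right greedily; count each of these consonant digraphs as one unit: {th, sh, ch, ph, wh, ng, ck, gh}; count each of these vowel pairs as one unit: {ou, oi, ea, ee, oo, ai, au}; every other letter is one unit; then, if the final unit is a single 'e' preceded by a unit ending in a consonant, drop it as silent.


Word: "opportunity" (11 letters)
Left-to-right scan:
  [1] 'o' (letter)
  [2] 'p' (letter)
  [3] 'p' (letter)
  [4] 'o' (letter)
  [5] 'r' (letter)
  [6] 't' (letter)
  [7] 'u' (letter)
  [8] 'n' (letter)
  [9] 'i' (letter)
  [10] 't' (letter)
  [11] 'y' (letter)
Units from scan: 11
Sound units = 11 units


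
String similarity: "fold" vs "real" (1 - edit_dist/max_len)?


Word 1: "fold" (length 4)
Word 2: "real" (length 4)
One optimal edit sequence:
  1. substitute 'f' -> 'r'  (+1)
  2. substitute 'o' -> 'e'  (+1)
  3. substitute 'l' -> 'a'  (+1)
  4. substitute 'd' -> 'l'  (+1)
Edit distance = 4
Max length = max(4, 4) = 4
Similarity = 1 - 4/4
= 0.0000


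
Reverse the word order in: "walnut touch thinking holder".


Original: "walnut touch thinking holder"
Words (1..n): walnut | touch | thinking | holder
Reversed (n..1): holder | thinking | touch | walnut
Result = "holder thinking touch walnut"


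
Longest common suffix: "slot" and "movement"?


Word 1: "slot"
Word 2: "movement"
Comparing from end:
  Pos -1: 't' == 't'
  Pos -2: 'o' != 'n' (stop)
LCS = "t" (length 1)


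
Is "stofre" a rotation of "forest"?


Word: "forest", Candidate: "stofre"
Method: check if candidate is substring of word+word
"forestforest" contains "stofre"? No
Is rotation = No


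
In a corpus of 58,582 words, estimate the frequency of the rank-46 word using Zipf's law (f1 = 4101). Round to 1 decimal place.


Zipf's law: f(r) = f(1) / r
f(1) = 4101
f(46) = 4101 / 46
= 89.2 occurrences


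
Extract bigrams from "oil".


Word: "oil" (length 3)
Number of bigrams = 3 - 2 + 1 = 2
  Position 0: "oi"
  Position 1: "il"
Bigrams = "oi", "il"


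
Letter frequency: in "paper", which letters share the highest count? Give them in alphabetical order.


Word: "paper"
Letter counts:
  'a': 1
  'e': 1
  'p': 2
  'r': 1
Maximum count = 2
Most frequent = 'p' (2 times each)


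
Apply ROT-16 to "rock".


Word: "rock"
Shift: 16
Each letter → (letter + shift) mod 26:
  'r' (17) + 16 = 7 → 'h'
  'o' (14) + 16 = 4 → 'e'
  'c' (2) + 16 = 18 → 's'
  'k' (10) + 16 = 0 → 'a'
Result = "hesa"


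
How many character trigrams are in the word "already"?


Word: "already" (length 7)
Number of 3-grams = length - 3 + 1 = 7 - 3 + 1
= 5


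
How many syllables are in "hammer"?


Word: "hammer"
Syllable breakdown: ham | mer
Counting: 2 parts
= 2 syllables


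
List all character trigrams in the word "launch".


Word: "launch" (length 6)
Number of trigrams = 6 - 3 + 1 = 4
  Position 0: "lau"
  Position 1: "aun"
  Position 2: "unc"
  Position 3: "nch"
Trigrams = "lau", "aun", "unc", "nch"


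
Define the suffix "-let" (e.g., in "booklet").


Suffix: -let
Example: booklet = book + -let
Meaning = small


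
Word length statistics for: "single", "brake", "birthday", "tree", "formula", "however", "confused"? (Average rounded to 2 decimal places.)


Lengths: "single"=6, "brake"=5, "birthday"=8, "tree"=4, "formula"=7, "however"=7, "confused"=8
Sum = 45, Count = 7
Average = 45/7 = 6.43
= avg=6.43, min=4, max=8


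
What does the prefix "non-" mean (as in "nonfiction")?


Prefix: non-
Example: nonfiction = non- + fiction
Meaning = not


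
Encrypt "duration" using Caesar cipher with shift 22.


Word: "duration"
Shift: 22
Each letter → (letter + shift) mod 26:
  'd' (3) + 22 = 25 → 'z'
  'u' (20) + 22 = 16 → 'q'
  'r' (17) + 22 = 13 → 'n'
  'a' (0) + 22 = 22 → 'w'
  't' (19) + 22 = 15 → 'p'
  'i' (8) + 22 = 4 → 'e'
  'o' (14) + 22 = 10 → 'k'
  'n' (13) + 22 = 9 → 'j'
Result = "zqnwpekj"


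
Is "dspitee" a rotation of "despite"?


Word: "despite", Candidate: "dspitee"
Method: check if candidate is substring of word+word
"despitedespite" contains "dspitee"? No
Is rotation = No


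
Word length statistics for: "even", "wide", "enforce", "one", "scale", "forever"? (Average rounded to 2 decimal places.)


Lengths: "even"=4, "wide"=4, "enforce"=7, "one"=3, "scale"=5, "forever"=7
Sum = 30, Count = 6
Average = 30/6 = 5.00
= avg=5.00, min=3, max=7


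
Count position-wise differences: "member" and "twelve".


Comparing character by character (same length = 6):
  Pos 0: 'm' vs 't' !=
  Pos 1: 'e' vs 'w' !=
  Pos 2: 'm' vs 'e' !=
  Pos 3: 'b' vs 'l' !=
  Pos 4: 'e' vs 'v' !=
  Pos 5: 'r' vs 'e' !=
Hamming distance = 6


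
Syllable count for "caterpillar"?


Word: "caterpillar"
Syllable breakdown: cat-er-pil-lar
Counting: 4 parts
= 4 syllables


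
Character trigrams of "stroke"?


Word: "stroke" (length 6)
Number of trigrams = 6 - 3 + 1 = 4
  Position 0: "str"
  Position 1: "tro"
  Position 2: "rok"
  Position 3: "oke"
Trigrams = "str", "tro", "rok", "oke"


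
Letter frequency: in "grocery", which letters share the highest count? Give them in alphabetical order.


Word: "grocery"
Letter counts:
  'c': 1
  'e': 1
  'g': 1
  'o': 1
  'r': 2
  'y': 1
Maximum count = 2
Most frequent = 'r' (2 times each)


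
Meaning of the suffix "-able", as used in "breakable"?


Suffix: -able
Example: breakable = break + -able
Meaning = capable of


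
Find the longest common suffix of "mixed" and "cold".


Word 1: "mixed"
Word 2: "cold"
Comparing from end:
  Pos -1: 'd' == 'd'
  Pos -2: 'e' != 'l' (stop)
LCS = "d" (length 1)


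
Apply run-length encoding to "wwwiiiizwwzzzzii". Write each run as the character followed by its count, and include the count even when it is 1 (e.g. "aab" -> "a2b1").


String: "wwwiiiizwwzzzzii"
Scanning for consecutive runs:
  'w' x 3
  'i' x 4
  'z' x 1
  'w' x 2
  'z' x 4
  'i' x 2
RLE = "w3i4z1w2z4i2"


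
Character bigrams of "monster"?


Word: "monster" (length 7)
Number of bigrams = 7 - 2 + 1 = 6
  Position 0: "mo"
  Position 1: "on"
  Position 2: "ns"
  Position 3: "st"
  Position 4: "te"
  Position 5: "er"
Bigrams = "mo", "on", "ns", "st", "te", "er"


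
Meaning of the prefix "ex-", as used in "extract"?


Prefix: ex-
As in: extract -> ex- + tract
Meaning = out / former


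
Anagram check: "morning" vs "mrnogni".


Word 1: "morning" → sorted: gimnnor
Word 2: "mrnogni" → sorted: gimnnor
Same letters? gimnnor == gimnnor
Anagram = Yes


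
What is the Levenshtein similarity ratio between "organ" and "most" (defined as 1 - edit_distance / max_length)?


Word 1: "organ" (length 5)
Word 2: "most" (length 4)
One optimal edit sequence:
  1. delete 'o'  (+1)
  2. substitute 'r' -> 'm'  (+1)
  3. substitute 'g' -> 'o'  (+1)
  4. substitute 'a' -> 's'  (+1)
  5. substitute 'n' -> 't'  (+1)
Edit distance = 5
Max length = max(5, 4) = 5
Similarity = 1 - 5/5
= 0.0000


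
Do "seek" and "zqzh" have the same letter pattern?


Pattern of "seek": [0, 1, 1, 2]
Pattern of "zqzh": [0, 1, 0, 2]
Patterns do not match
Same pattern = No


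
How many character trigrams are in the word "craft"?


Word: "craft" (length 5)
Number of 3-grams = length - 3 + 1 = 5 - 3 + 1
= 3


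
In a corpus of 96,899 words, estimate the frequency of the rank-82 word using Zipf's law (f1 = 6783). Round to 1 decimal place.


Zipf's law: f(r) = f(1) / r
f(1) = 6783
f(82) = 6783 / 82
= 82.7 occurrences


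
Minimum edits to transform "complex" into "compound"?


Word 1: "complex" (length 7)
Word 2: "compound" (length 8)
One optimal edit sequence (insert/delete/substitute each cost 1):
  1. keep 'c'
  2. keep 'o'
  3. keep 'm'
  4. keep 'p'
  5. insert 'o'  (+1)
  6. substitute 'l' -> 'u'  (+1)
  7. substitute 'e' -> 'n'  (+1)
  8. substitute 'x' -> 'd'  (+1)
Total edit operations: 4
Edit distance = 4


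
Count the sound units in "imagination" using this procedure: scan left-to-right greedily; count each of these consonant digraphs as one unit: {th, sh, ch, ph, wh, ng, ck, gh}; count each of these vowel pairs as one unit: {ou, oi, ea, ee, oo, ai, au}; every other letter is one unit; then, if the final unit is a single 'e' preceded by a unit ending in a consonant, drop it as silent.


Word: "imagination" (11 letters)
Left-to-right scan:
  1. 'i' (letter)
  2. 'm' (letter)
  3. 'a' (letter)
  4. 'g' (letter)
  5. 'i' (letter)
  6. 'n' (letter)
  7. 'a' (letter)
  8. 't' (letter)
  9. 'i' (letter)
  10. 'o' (letter)
  11. 'n' (letter)
Units from scan: 11
Sound units = 11 units


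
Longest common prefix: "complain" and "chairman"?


Word 1: "complain"
Word 2: "chairman"
Comparing from start:
  Pos 0: 'c' == 'c'
  Pos 1: 'o' != 'h' (stop)
LCP = "c" (length 1)


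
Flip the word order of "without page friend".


Original: "without page friend"
Words (1..n): without | page | friend
Reversed (n..1): friend | page | without
Result = "friend page without"


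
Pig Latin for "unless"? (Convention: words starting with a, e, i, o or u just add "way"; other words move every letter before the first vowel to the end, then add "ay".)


Word: "unless"
Starts with vowel → add 'way'
Pig Latin = "unlessway"


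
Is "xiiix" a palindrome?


Word: "xiiix"
Reversed: "xiiix"
Forward == Backward? xiiix == xiiix
Palindrome = Yes


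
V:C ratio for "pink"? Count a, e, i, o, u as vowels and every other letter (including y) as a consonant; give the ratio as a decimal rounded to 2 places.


Word: "pink"
Vowels (a,e,i,o,u): 1
Consonants: 3
Ratio = 1/3
= 0.33


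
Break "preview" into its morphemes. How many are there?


Word: "preview"
Morphemes: pre- | view
Each morpheme carries meaning
= 2 morphemes


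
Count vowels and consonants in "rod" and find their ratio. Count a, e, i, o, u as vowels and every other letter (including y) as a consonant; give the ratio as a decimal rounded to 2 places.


Word: "rod"
Vowels (a,e,i,o,u): 1
Consonants: 2
Ratio = 1/2
= 0.50


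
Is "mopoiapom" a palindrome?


Word: "mopoiapom"
Reversed: "mopaiopom"
Forward == Backward? mopoiapom != mopaiopom
Palindrome = No


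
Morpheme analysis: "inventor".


Word: "inventor"
Morphemes: invent + -or
Each morpheme carries meaning
= 2 morphemes


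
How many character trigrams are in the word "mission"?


Word: "mission" (length 7)
Number of 3-grams = length - 3 + 1 = 7 - 3 + 1
= 5


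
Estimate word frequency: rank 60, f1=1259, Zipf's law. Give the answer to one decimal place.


Zipf's law: f(r) = f(1) / r
f(1) = 1259
f(60) = 1259 / 60
= 21.0 occurrences


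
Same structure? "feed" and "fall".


Pattern of "feed": [0, 1, 1, 2]
Pattern of "fall": [0, 1, 2, 2]
Patterns do not match
Same pattern = No


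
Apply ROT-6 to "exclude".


Word: "exclude"
Shift: 6
Each letter → (letter + shift) mod 26:
  'e' (4) + 6 = 10 → 'k'
  'x' (23) + 6 = 3 → 'd'
  'c' (2) + 6 = 8 → 'i'
  'l' (11) + 6 = 17 → 'r'
  'u' (20) + 6 = 0 → 'a'
  'd' (3) + 6 = 9 → 'j'
  'e' (4) + 6 = 10 → 'k'
Result = "kdirajk"


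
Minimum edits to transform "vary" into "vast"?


Word 1: "vary" (length 4)
Word 2: "vast" (length 4)
One optimal edit sequence (insert/delete/substitute each cost 1):
  1. keep 'v'
  2. keep 'a'
  3. substitute 'r' -> 's'  (+1)
  4. substitute 'y' -> 't'  (+1)
Total edit operations: 2
Edit distance = 2


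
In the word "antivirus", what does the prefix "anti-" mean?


Prefix: anti-
As in: antivirus -> anti- + virus
Meaning = against


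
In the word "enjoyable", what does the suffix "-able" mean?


Suffix: -able
Example: enjoyable (enjoy + -able)
Meaning = capable of


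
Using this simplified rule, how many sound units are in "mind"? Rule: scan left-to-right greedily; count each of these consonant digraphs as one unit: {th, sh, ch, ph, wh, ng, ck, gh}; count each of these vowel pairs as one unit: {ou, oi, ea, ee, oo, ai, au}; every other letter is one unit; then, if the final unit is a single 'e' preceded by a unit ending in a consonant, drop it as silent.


Word: "mind" (4 letters)
Left-to-right scan:
  [1] 'm' (letter)
  [2] 'i' (letter)
  [3] 'n' (letter)
  [4] 'd' (letter)
Units from scan: 4
Sound units = 4 units


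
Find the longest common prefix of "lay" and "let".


Word 1: "lay"
Word 2: "let"
Comparing from start:
  Pos 0: 'l' == 'l'
  Pos 1: 'a' != 'e' (stop)
LCP = "l" (length 1)


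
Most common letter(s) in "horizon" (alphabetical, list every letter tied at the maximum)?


Word: "horizon"
Letter counts:
  'h': 1
  'i': 1
  'n': 1
  'o': 2
  'r': 1
  'z': 1
Maximum count = 2
Most frequent = 'o' (2 times each)


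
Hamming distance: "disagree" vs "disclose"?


Comparing character by character (same length = 8):
  Pos 0: 'd' vs 'd' =
  Pos 1: 'i' vs 'i' =
  Pos 2: 's' vs 's' =
  Pos 3: 'a' vs 'c' !=
  Pos 4: 'g' vs 'l' !=
  Pos 5: 'r' vs 'o' !=
  Pos 6: 'e' vs 's' !=
  Pos 7: 'e' vs 'e' =
Hamming distance = 4


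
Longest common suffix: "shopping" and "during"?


Word 1: "shopping"
Word 2: "during"
Comparing from end:
  Pos -1: 'g' == 'g'
  Pos -2: 'n' == 'n'
  Pos -3: 'i' == 'i'
  Pos -4: 'p' != 'r' (stop)
LCS = "ing" (length 3)


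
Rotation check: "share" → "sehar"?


Word: "share", Candidate: "sehar"
Method: check if candidate is substring of word+word
"shareshare" contains "sehar"? No
Is rotation = No


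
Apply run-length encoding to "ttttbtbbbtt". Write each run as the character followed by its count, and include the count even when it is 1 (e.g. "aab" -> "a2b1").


String: "ttttbtbbbtt"
Scanning for consecutive runs:
  't' x 4
  'b' x 1
  't' x 1
  'b' x 3
  't' x 2
RLE = "t4b1t1b3t2"


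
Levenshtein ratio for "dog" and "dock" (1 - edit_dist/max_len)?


Word 1: "dog" (length 3)
Word 2: "dock" (length 4)
One optimal edit sequence:
  1. keep 'd'
  2. keep 'o'
  3. insert 'c'  (+1)
  4. substitute 'g' -> 'k'  (+1)
Edit distance = 2
Max length = max(3, 4) = 4
Similarity = 1 - 2/4
= 0.5000


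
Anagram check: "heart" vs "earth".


Word 1: "heart" → sorted: aehrt
Word 2: "earth" → sorted: aehrt
Same letters? aehrt == aehrt
Anagram = Yes


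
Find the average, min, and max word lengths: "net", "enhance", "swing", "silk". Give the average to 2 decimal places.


Lengths: "net"=3, "enhance"=7, "swing"=5, "silk"=4
Sum = 19, Count = 4
Average = 19/4 = 4.75
= avg=4.75, min=3, max=7


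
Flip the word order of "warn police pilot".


Original: "warn police pilot"
Words (1..n): warn | police | pilot
Reversed (n..1): pilot | police | warn
Result = "pilot police warn"


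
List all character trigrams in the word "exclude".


Word: "exclude" (length 7)
Number of trigrams = 7 - 3 + 1 = 5
  Position 0: "exc"
  Position 1: "xcl"
  Position 2: "clu"
  Position 3: "lud"
  Position 4: "ude"
Trigrams = "exc", "xcl", "clu", "lud", "ude"


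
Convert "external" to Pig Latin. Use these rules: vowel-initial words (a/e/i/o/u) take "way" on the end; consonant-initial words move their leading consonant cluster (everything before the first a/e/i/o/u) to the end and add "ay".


Word: "external"
Starts with vowel → add 'way'
Pig Latin = "externalway"


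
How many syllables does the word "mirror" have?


Word: "mirror"
Syllable breakdown: mir-ror
Counting: 2 parts
= 2 syllables


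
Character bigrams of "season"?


Word: "season" (length 6)
Number of bigrams = 6 - 2 + 1 = 5
  Position 0: "se"
  Position 1: "ea"
  Position 2: "as"
  Position 3: "so"
  Position 4: "on"
Bigrams = "se", "ea", "as", "so", "on"


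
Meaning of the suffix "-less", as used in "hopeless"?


Suffix: -less
Example: hopeless = hope + -less
Meaning = without


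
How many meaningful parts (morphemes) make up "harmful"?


Word: "harmful"
Morphemes: harm / -ful
Each morpheme carries meaning
= 2 morphemes


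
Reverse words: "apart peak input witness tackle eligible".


Original: "apart peak input witness tackle eligible"
Words (1..n): apart | peak | input | witness | tackle | eligible
Reversed (n..1): eligible | tackle | witness | input | peak | apart
Result = "eligible tackle witness input peak apart"


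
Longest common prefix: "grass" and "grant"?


Word 1: "grass"
Word 2: "grant"
Comparing from start:
  Pos 0: 'g' == 'g'
  Pos 1: 'r' == 'r'
  Pos 2: 'a' == 'a'
  Pos 3: 's' != 'n' (stop)
LCP = "gra" (length 3)


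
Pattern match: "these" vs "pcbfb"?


Pattern of "these": [0, 1, 2, 3, 2]
Pattern of "pcbfb": [0, 1, 2, 3, 2]
Patterns match
Same pattern = Yes


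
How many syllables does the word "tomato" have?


Word: "tomato"
Syllable breakdown: to · ma · to
Counting: 3 parts
= 3 syllables


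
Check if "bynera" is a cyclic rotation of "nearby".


Word: "nearby", Candidate: "bynera"
Method: check if candidate is substring of word+word
"nearbynearby" contains "bynera"? No
Is rotation = No


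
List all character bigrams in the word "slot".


Word: "slot" (length 4)
Number of bigrams = 4 - 2 + 1 = 3
  Position 0: "sl"
  Position 1: "lo"
  Position 2: "ot"
Bigrams = "sl", "lo", "ot"


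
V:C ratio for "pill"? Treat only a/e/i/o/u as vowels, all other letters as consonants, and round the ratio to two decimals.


Word: "pill"
Vowels (a,e,i,o,u): 1
Consonants: 3
Ratio = 1/3
= 0.33


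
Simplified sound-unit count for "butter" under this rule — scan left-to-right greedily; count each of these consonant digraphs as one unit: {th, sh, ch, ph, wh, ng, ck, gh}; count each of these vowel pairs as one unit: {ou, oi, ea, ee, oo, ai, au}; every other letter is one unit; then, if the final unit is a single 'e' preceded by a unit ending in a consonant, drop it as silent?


Word: "butter" (6 letters)
Left-to-right scan:
  [1] 'b' (letter)
  [2] 'u' (letter)
  [3] 't' (letter)
  [4] 't' (letter)
  [5] 'e' (letter)
  [6] 'r' (letter)
Units from scan: 6
Sound units = 6 units


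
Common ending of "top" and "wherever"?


Word 1: "top"
Word 2: "wherever"
Comparing from end:
  Pos -1: 'p' != 'r' (stop)
LCS = "" (length 0)


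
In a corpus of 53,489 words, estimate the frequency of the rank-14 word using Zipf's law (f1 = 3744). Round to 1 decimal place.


Zipf's law: f(r) = f(1) / r
f(1) = 3744
f(14) = 3744 / 14
= 267.4 occurrences


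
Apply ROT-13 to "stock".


Word: "stock"
Shift: 13
Each letter → (letter + shift) mod 26:
  's' (18) + 13 = 5 → 'f'
  't' (19) + 13 = 6 → 'g'
  'o' (14) + 13 = 1 → 'b'
  'c' (2) + 13 = 15 → 'p'
  'k' (10) + 13 = 23 → 'x'
Result = "fgbpx"


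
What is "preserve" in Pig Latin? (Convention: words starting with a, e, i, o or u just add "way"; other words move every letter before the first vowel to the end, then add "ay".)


Word: "preserve"
Starts with consonant(s) → move to end, add 'ay'
Consonant cluster: "pr"
Pig Latin = "eservepray"


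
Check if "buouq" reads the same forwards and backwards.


Word: "buouq"
Reversed: "quoub"
Forward == Backward? buouq != quoub
Palindrome = No


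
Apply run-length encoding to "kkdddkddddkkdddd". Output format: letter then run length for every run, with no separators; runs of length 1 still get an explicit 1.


String: "kkdddkddddkkdddd"
Scanning for consecutive runs:
  'k' x 2
  'd' x 3
  'k' x 1
  'd' x 4
  'k' x 2
  'd' x 4
RLE = "k2d3k1d4k2d4"


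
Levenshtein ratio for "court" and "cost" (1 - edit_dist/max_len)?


Word 1: "court" (length 5)
Word 2: "cost" (length 4)
One optimal edit sequence:
  1. keep 'c'
  2. keep 'o'
  3. delete 'u'  (+1)
  4. substitute 'r' -> 's'  (+1)
  5. keep 't'
Edit distance = 2
Max length = max(5, 4) = 5
Similarity = 1 - 2/5
= 0.6000


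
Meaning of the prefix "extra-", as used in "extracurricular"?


Prefix: extra-
Example: extracurricular = extra- + curricular
Meaning = beyond


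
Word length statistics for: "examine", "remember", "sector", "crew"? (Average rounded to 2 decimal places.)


Lengths: "examine"=7, "remember"=8, "sector"=6, "crew"=4
Sum = 25, Count = 4
Average = 25/4 = 6.25
= avg=6.25, min=4, max=8


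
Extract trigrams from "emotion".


Word: "emotion" (length 7)
Number of trigrams = 7 - 3 + 1 = 5
  Position 0: "emo"
  Position 1: "mot"
  Position 2: "oti"
  Position 3: "tio"
  Position 4: "ion"
Trigrams = "emo", "mot", "oti", "tio", "ion"


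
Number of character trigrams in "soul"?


Word: "soul" (length 4)
Number of 3-grams = length - 3 + 1 = 4 - 3 + 1
= 2


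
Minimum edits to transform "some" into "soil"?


Word 1: "some" (length 4)
Word 2: "soil" (length 4)
One optimal edit sequence (insert/delete/substitute each cost 1):
  1. keep 's'
  2. keep 'o'
  3. substitute 'm' -> 'i'  (+1)
  4. substitute 'e' -> 'l'  (+1)
Total edit operations: 2
Edit distance = 2


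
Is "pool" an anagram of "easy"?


Word 1: "easy" → sorted: aesy
Word 2: "pool" → sorted: loop
Same letters? aesy != loop
Anagram = No


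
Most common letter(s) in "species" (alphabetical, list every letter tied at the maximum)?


Word: "species"
Letter counts:
  'c': 1
  'e': 2
  'i': 1
  'p': 1
  's': 2
Maximum count = 2
Most frequent = 'e', 's' (2 times each)


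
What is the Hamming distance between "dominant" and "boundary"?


Comparing character by character (same length = 8):
  Pos 0: 'd' vs 'b' !=
  Pos 1: 'o' vs 'o' =
  Pos 2: 'm' vs 'u' !=
  Pos 3: 'i' vs 'n' !=
  Pos 4: 'n' vs 'd' !=
  Pos 5: 'a' vs 'a' =
  Pos 6: 'n' vs 'r' !=
  Pos 7: 't' vs 'y' !=
Hamming distance = 6


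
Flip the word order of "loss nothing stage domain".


Original: "loss nothing stage domain"
Words (1..n): loss | nothing | stage | domain
Reversed (n..1): domain | stage | nothing | loss
Result = "domain stage nothing loss"


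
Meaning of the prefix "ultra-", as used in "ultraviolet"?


Prefix: ultra-
As in: ultraviolet -> ultra- + violet
Meaning = beyond


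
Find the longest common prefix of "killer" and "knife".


Word 1: "killer"
Word 2: "knife"
Comparing from start:
  Pos 0: 'k' == 'k'
  Pos 1: 'i' != 'n' (stop)
LCP = "k" (length 1)


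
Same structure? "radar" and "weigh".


Pattern of "radar": [0, 1, 2, 1, 0]
Pattern of "weigh": [0, 1, 2, 3, 4]
Patterns do not match
Same pattern = No


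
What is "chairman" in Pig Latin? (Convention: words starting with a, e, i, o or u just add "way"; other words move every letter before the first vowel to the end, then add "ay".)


Word: "chairman"
Starts with consonant(s) → move to end, add 'ay'
Consonant cluster: "ch"
Pig Latin = "airmanchay"
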